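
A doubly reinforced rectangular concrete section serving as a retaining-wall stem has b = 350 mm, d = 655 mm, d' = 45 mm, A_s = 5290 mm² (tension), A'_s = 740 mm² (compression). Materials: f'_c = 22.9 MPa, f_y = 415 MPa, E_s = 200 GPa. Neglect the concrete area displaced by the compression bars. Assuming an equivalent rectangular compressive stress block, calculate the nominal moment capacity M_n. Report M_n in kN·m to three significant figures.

Assume both tension and compression steel yield.
Net tension couple steel: A_s − A'_s = 4550 mm².
a = (A_s − A'_s) f_y / (0.85 f'_c b) = 1888250/(0.85 × 22.9 × 350) = 277.16 mm.
c = a/β₁ = 277.16/0.85 = 326.07 mm; ε'_s = 0.003(c − d')/c = 0.0026 ≥ f_y/E_s = 0.0021, so compression steel does yield.
M_n = (A_s − A'_s) f_y (d − a/2) + A'_s f_y (d − d') = [1888250 × (655 − 138.58) + 307100 × (655 − 45)] × 10⁻⁶ = 975.13 + 187.33 = 1162.46 kN·m.

M_n ≈ 1160 kN·m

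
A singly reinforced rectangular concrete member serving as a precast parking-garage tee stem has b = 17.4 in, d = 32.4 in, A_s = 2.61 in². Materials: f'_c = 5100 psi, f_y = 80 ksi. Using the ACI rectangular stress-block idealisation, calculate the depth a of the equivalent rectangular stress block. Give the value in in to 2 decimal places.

T = A_s f_y = 2.61 × 80 = 208.8 kips.
a = T/(0.85 f'_c b) = 208.8/(0.85 × 5.1 × 17.4) = 2.77 in.

a ≈ 2.77 in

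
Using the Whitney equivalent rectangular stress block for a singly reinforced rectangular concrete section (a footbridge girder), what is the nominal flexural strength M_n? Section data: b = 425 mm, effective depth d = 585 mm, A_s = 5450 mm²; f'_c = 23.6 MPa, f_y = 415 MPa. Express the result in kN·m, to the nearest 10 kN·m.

M_n ≈ 1020 kN·m

T = A_s f_y = 5450 × 415 = 2261750 N = 2261.75 kN.
From C = T: a = T/(0.85 f'_c b) = 2261750/(0.85 × 23.6 × 425) = 265.29 mm.
M_n = T(d − a/2) = 2261.75 kN × (585 − 132.645) mm = 1023.11 kN·m.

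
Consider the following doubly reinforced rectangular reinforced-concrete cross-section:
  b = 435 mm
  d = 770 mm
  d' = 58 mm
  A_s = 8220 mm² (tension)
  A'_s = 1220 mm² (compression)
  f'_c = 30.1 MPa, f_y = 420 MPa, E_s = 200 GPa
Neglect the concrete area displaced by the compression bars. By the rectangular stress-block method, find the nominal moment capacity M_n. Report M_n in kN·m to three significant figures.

M_n ≈ 2240 kN·m

Assume both tension and compression steel yield.
Net tension couple steel: A_s − A'_s = 7000 mm².
a = (A_s − A'_s) f_y / (0.85 f'_c b) = 2940000/(0.85 × 30.1 × 435) = 264.16 mm.
c = a/β₁ = 264.16/0.835 = 316.36 mm; ε'_s = 0.003(c − d')/c = 0.0024 ≥ f_y/E_s = 0.0021, so compression steel does yield.
M_n = (A_s − A'_s) f_y (d − a/2) + A'_s f_y (d − d') = [2940000 × (770 − 132.08) + 512400 × (770 − 58)] × 10⁻⁶ = 1875.48 + 364.83 = 2240.31 kN·m.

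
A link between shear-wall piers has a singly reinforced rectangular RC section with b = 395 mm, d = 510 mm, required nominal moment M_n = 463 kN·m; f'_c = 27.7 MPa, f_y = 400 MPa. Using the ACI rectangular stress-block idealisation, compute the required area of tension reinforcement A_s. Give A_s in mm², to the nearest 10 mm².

A_s ≈ 2540 mm²

With M_n = 0.85 f'_c a b (d − a/2), solve the quadratic for a:
a = d − √(d² − 2M_n/(0.85 f'_c b)) = 510 − √(510² − 2 × 463×10⁶/(0.85 × 27.7 × 395)) = 109.33 mm.
A_s = 0.85 f'_c a b / f_y = 0.85 × 27.7 × 109.33 × 395 / 400 = 2542.0 mm².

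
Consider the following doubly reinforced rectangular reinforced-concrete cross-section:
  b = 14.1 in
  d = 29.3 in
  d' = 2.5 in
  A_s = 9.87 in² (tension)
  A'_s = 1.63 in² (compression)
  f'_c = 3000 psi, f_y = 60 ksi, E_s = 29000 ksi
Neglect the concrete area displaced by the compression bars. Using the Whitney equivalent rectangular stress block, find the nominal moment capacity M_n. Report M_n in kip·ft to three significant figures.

Assume both steels yield.
a = (A_s − A'_s) f_y/(0.85 f'_c b) = (9.87 − 1.63) × 60/(0.85 × 3 × 14.1) = 13.751 in.
c = a/β₁ = 13.751/0.85 = 16.178 in; ε'_s = 0.003(c − d')/c = 0.0025 ≥ ε_y = 0.0021, so the compression steel yields.
M_n = (A_s − A'_s) f_y (d − a/2) + A'_s f_y (d − d') = 494.4 × (29.3 − 6.8755) + 97.8 × (29.3 − 2.5) = 11086.7 + 2621.0 = 13707.7 kip·in = 13707.7/12 = 1142.31 kip·ft.

M_n ≈ 1140 kip·ft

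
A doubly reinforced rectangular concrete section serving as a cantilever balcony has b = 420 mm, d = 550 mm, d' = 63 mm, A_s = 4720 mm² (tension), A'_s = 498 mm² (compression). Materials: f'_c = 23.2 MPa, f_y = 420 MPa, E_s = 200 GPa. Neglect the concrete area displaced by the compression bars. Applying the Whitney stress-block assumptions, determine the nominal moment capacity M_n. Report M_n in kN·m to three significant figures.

Assume both tension and compression steel yield.
Net tension couple steel: A_s − A'_s = 4222 mm².
a = (A_s − A'_s) f_y / (0.85 f'_c b) = 1773240/(0.85 × 23.2 × 420) = 214.10 mm.
c = a/β₁ = 214.10/0.85 = 251.88 mm; ε'_s = 0.003(c − d')/c = 0.0022 ≥ f_y/E_s = 0.0021, so compression steel does yield.
M_n = (A_s − A'_s) f_y (d − a/2) + A'_s f_y (d − d') = [1773240 × (550 − 107.05) + 209160 × (550 − 63)] × 10⁻⁶ = 785.46 + 101.86 = 887.32 kN·m.

M_n ≈ 887 kN·m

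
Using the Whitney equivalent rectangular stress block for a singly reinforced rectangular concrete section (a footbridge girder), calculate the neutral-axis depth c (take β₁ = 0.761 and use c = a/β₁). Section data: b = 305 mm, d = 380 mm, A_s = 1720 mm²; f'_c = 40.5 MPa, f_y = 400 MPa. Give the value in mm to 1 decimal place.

T = A_s f_y = 1720 × 400 = 688000 N = 688 kN.
Setting C = 0.85 f'_c a b equal to T: a = 688000/(0.85 × 40.5 × 305) = 65.526 mm.
With β₁ = 0.761, c = a/β₁ = 65.526/0.761 = 86.1 mm.

c ≈ 86.1 mm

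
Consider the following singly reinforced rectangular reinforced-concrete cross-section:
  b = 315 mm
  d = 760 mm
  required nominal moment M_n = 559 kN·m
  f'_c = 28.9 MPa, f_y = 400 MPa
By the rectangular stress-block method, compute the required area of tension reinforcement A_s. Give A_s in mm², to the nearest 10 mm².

A_s ≈ 1970 mm²

With M_n = 0.85 f'_c a b (d − a/2), solve the quadratic for a:
a = d − √(d² − 2M_n/(0.85 f'_c b)) = 760 − √(760² − 2 × 559×10⁶/(0.85 × 28.9 × 315)) = 101.88 mm.
A_s = 0.85 f'_c a b / f_y = 0.85 × 28.9 × 101.88 × 315 / 400 = 1970.9 mm².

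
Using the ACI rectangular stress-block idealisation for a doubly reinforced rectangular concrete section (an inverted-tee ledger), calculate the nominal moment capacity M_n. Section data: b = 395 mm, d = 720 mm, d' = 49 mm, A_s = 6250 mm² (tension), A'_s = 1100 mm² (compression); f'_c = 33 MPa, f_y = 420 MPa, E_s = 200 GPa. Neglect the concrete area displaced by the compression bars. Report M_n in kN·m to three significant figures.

Assume both tension and compression steel yield.
Net tension couple steel: A_s − A'_s = 5150 mm².
a = (A_s − A'_s) f_y / (0.85 f'_c b) = 2163000/(0.85 × 33 × 395) = 195.22 mm.
c = a/β₁ = 195.22/0.814 = 239.83 mm; ε'_s = 0.003(c − d')/c = 0.0024 ≥ f_y/E_s = 0.0021, so compression steel does yield.
M_n = (A_s − A'_s) f_y (d − a/2) + A'_s f_y (d − d') = [2163000 × (720 − 97.61) + 462000 × (720 − 49)] × 10⁻⁶ = 1346.23 + 310.00 = 1656.23 kN·m.

M_n ≈ 1660 kN·m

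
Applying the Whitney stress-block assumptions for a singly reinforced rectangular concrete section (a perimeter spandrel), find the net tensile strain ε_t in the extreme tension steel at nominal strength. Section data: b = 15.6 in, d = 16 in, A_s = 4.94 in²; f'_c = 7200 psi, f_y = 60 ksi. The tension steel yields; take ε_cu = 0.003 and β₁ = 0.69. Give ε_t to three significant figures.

ε_t ≈ 0.00767

a = A_s f_y/(0.85 f'_c b) = 3.105 in.
β₁ = 0.69, so c = a/β₁ = 3.105/0.69 = 4.500 in.
From the linear strain diagram with ε_cu = 0.003: ε_t = 0.003 (d − c)/c = 0.003 × (16 − 4.500)/4.500 = 0.00767.
Since ε_t ≥ 0.005, the section is tension-controlled.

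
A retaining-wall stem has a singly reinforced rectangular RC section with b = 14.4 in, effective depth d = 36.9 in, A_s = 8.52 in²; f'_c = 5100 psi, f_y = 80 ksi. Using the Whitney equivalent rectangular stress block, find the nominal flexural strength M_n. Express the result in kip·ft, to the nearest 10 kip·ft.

T = A_s f_y = 8.52 × 80 = 681.6 kips.
a = T/(0.85 f'_c b) = 681.6/(0.85 × 5.1 × 14.4) = 10.919 in.
M_n = T(d − a/2) = 681.6 × (36.9 − 5.4595) = 21429.8 kip·in = 21429.8/12 = 1785.82 kip·ft.

M_n ≈ 1790 kip·ft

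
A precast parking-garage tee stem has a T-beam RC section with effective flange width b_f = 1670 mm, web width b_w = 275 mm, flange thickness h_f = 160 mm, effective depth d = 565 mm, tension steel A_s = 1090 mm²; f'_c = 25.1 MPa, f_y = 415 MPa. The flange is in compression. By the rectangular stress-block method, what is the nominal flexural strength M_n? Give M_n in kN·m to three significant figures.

Tension: T = A_s f_y = 1090 × 415 = 452350 N.
Try a within the flange: a = T/(0.85 f'_c b_f) = 452350/(0.85 × 25.1 × 1670) = 12.70 mm.
Since a = 12.70 ≤ h_f = 160 mm, the stress block lies entirely in the flange; analyse as a rectangular beam of width b_f.
M_n = T(d − a/2) = 452350 × (565 − 6.35) = 252.71 × 10⁶ N·mm.
M_n = 252.71 kN·m.

M_n ≈ 253 kN·m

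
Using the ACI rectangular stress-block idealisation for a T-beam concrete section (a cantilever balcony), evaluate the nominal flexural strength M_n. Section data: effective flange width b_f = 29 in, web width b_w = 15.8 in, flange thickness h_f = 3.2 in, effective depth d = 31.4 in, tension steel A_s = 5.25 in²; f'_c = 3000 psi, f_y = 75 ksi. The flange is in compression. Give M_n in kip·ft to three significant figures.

Tension: T = A_s f_y = 5.25 × 75 = 393.75 kips.
Try a within the flange: a = T/(0.85 f'_c b_f) = 393.75/(0.85 × 3 × 29) = 5.325 in.
a = 5.325 > h_f = 3.2 in: the block extends into the web. Split into flange-overhang and web parts.
C_f = 0.85 f'_c (b_f − b_w) h_f = 0.85 × 3 × (29 − 15.8) × 3.2 = 107.7 kips.
Remaining web compression depth: a_w = (T − C_f)/(0.85 f'_c b_w) = (393.75 − 107.7)/(0.85 × 3 × 15.8) = 7.100 in.
M_n = C_f(d − h_f/2) + (T − C_f)(d − a_w/2) = 107.7 × (31.4 − 1.6) + 286.05 × (31.4 − 3.55) = 3209.5 + 7966.5 = 11176.0 kip·in.
M_n = 11176.0/12 = 931.33 kip·ft.

M_n ≈ 931 kip·ft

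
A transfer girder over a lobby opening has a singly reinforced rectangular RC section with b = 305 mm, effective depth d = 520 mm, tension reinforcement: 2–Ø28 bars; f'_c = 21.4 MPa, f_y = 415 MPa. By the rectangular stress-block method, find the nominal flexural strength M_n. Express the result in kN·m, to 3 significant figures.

A_s = 2 × 616 = 1232 mm².
T = A_s f_y = 1232 × 415 = 511280 N = 511.28 kN.
From C = T: a = T/(0.85 f'_c b) = 511280/(0.85 × 21.4 × 305) = 92.16 mm.
M_n = T(d − a/2) = 511.28 kN × (520 − 46.08) mm = 242.31 kN·m.

M_n ≈ 242 kN·m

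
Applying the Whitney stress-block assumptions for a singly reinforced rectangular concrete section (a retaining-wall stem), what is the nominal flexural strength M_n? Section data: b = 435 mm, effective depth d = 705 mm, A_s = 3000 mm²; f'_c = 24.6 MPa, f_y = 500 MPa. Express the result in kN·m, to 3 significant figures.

M_n ≈ 934 kN·m

T = A_s f_y = 3000 × 500 = 1500000 N = 1500 kN.
From C = T: a = T/(0.85 f'_c b) = 1500000/(0.85 × 24.6 × 435) = 164.91 mm.
M_n = T(d − a/2) = 1500 kN × (705 − 82.455) mm = 933.82 kN·m.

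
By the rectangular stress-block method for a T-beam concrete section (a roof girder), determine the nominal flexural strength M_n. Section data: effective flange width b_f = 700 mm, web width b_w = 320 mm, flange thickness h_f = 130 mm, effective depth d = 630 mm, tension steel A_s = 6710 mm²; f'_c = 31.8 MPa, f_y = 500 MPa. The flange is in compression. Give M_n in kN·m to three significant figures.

M_n ≈ 1790 kN·m

Tension: T = A_s f_y = 6710 × 500 = 3355000 N.
Try a within the flange: a = T/(0.85 f'_c b_f) = 3355000/(0.85 × 31.8 × 700) = 177.32 mm.
a = 177.32 > h_f = 130 mm: the block extends into the web. Split into flange-overhang and web parts.
C_f = 0.85 f'_c (b_f − b_w) h_f = 0.85 × 31.8 × (700 − 320) × 130 = 1335282 N.
Remaining web compression depth: a_w = (T − C_f)/(0.85 f'_c b_w) = (3355000 − 1335282)/(0.85 × 31.8 × 320) = 233.50 mm.
M_n = C_f(d − h_f/2) + (T − C_f)(d − a_w/2) = 1335282 × (630 − 65) + 2019718 × (630 − 116.75) = 754.43 + 1036.62 = 1791.05 × 10⁶ N·mm.
M_n = 1791.05 kN·m.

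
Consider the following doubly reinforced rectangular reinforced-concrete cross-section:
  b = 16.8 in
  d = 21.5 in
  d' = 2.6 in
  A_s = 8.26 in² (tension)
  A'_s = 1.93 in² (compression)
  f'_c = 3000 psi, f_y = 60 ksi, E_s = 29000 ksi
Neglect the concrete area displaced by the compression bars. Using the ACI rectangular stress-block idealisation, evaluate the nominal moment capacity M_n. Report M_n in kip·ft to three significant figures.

Assume both steels yield.
a = (A_s − A'_s) f_y/(0.85 f'_c b) = (8.26 − 1.93) × 60/(0.85 × 3 × 16.8) = 8.866 in.
c = a/β₁ = 8.866/0.85 = 10.431 in; ε'_s = 0.003(c − d')/c = 0.0023 ≥ ε_y = 0.0021, so the compression steel yields.
M_n = (A_s − A'_s) f_y (d − a/2) + A'_s f_y (d − d') = 379.8 × (21.5 − 4.433) + 115.8 × (21.5 − 2.6) = 6482.0 + 2188.6 = 8670.6 kip·in = 8670.6/12 = 722.55 kip·ft.

M_n ≈ 723 kip·ft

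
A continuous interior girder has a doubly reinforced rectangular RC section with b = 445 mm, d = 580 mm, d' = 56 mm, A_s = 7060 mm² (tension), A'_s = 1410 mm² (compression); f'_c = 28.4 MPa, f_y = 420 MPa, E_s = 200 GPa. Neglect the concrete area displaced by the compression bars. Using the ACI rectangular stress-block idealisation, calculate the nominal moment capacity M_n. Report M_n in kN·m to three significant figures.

M_n ≈ 1420 kN·m

Assume both tension and compression steel yield.
Net tension couple steel: A_s − A'_s = 5650 mm².
a = (A_s − A'_s) f_y / (0.85 f'_c b) = 2373000/(0.85 × 28.4 × 445) = 220.90 mm.
c = a/β₁ = 220.90/0.847 = 260.80 mm; ε'_s = 0.003(c − d')/c = 0.0024 ≥ f_y/E_s = 0.0021, so compression steel does yield.
M_n = (A_s − A'_s) f_y (d − a/2) + A'_s f_y (d − d') = [2373000 × (580 − 110.45) + 592200 × (580 − 56)] × 10⁻⁶ = 1114.24 + 310.31 = 1424.55 kN·m.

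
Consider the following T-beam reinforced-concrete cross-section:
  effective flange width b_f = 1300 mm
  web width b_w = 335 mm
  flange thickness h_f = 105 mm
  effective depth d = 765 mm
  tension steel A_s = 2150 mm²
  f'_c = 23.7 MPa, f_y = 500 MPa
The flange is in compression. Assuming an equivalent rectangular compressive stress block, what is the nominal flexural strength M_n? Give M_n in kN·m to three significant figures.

Tension: T = A_s f_y = 2150 × 500 = 1075000 N.
Try a within the flange: a = T/(0.85 f'_c b_f) = 1075000/(0.85 × 23.7 × 1300) = 41.05 mm.
Since a = 41.05 ≤ h_f = 105 mm, the stress block lies entirely in the flange; analyse as a rectangular beam of width b_f.
M_n = T(d − a/2) = 1075000 × (765 − 20.525) = 800.31 × 10⁶ N·mm.
M_n = 800.31 kN·m.

M_n ≈ 800 kN·m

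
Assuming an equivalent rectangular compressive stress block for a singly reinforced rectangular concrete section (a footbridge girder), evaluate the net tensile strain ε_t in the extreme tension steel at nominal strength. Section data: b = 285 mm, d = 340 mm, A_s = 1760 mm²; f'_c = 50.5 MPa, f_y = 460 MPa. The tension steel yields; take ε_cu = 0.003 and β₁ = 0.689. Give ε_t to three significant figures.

ε_t ≈ 0.00762

a = A_s f_y/(0.85 f'_c b) = 66.18 mm.
β₁ = 0.689, so c = a/β₁ = 66.18/0.689 = 96.05 mm.
From the linear strain diagram with ε_cu = 0.003: ε_t = 0.003 (d − c)/c = 0.003 × (340 − 96.05)/96.05 = 0.00762.
Since ε_t ≥ 0.005, the section is tension-controlled.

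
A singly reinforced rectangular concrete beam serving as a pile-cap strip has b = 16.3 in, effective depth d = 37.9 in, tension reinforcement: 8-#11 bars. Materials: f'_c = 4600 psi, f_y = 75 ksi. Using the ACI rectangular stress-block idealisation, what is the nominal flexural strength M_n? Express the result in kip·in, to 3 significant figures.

M_n ≈ 28600 kip·in

A_s = 8 × 1.56 = 12.48 in².
T = A_s f_y = 12.48 × 75 = 936 kips.
a = T/(0.85 f'_c b) = 936/(0.85 × 4.6 × 16.3) = 14.686 in.
M_n = T(d − a/2) = 936 × (37.9 − 7.343) = 28601.4 kip·in.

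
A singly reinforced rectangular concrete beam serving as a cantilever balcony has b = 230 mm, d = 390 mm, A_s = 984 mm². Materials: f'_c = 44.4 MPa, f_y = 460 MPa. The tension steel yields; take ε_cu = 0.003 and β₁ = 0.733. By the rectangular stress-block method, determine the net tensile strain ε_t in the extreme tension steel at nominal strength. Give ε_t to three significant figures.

ε_t ≈ 0.0134

a = A_s f_y/(0.85 f'_c b) = 52.15 mm.
β₁ = 0.733, so c = a/β₁ = 52.15/0.733 = 71.15 mm.
From the linear strain diagram with ε_cu = 0.003: ε_t = 0.003 (d − c)/c = 0.003 × (390 − 71.15)/71.15 = 0.0134.
Since ε_t ≥ 0.005, the section is tension-controlled.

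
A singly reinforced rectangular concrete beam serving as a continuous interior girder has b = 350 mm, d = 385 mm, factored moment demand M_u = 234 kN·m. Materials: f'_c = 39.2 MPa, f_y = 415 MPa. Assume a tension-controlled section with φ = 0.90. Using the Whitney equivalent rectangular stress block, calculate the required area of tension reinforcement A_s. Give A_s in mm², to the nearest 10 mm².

A_s ≈ 1770 mm²

M_n = M_u/φ = 234/0.90 = 260 kN·m.
With M_n = 0.85 f'_c a b (d − a/2), solve the quadratic for a:
a = d − √(d² − 2M_n/(0.85 f'_c b)) = 385 − √(385² − 2 × 260×10⁶/(0.85 × 39.2 × 350)) = 63.07 mm.
A_s = 0.85 f'_c a b / f_y = 0.85 × 39.2 × 63.07 × 350 / 415 = 1772.3 mm².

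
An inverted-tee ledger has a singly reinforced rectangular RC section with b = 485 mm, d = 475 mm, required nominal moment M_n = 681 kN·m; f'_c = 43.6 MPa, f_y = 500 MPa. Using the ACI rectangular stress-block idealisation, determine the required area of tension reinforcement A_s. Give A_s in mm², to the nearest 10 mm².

A_s ≈ 3160 mm²

With M_n = 0.85 f'_c a b (d − a/2), solve the quadratic for a:
a = d − √(d² − 2M_n/(0.85 f'_c b)) = 475 − √(475² − 2 × 681×10⁶/(0.85 × 43.6 × 485)) = 87.90 mm.
A_s = 0.85 f'_c a b / f_y = 0.85 × 43.6 × 87.90 × 485 / 500 = 3159.8 mm².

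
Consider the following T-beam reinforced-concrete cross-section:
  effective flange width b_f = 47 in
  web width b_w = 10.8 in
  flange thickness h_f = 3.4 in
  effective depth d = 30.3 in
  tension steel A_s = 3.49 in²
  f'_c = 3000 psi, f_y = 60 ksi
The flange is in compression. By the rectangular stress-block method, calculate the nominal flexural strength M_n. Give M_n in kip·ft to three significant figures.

Tension: T = A_s f_y = 3.49 × 60 = 209.4 kips.
Try a within the flange: a = T/(0.85 f'_c b_f) = 209.4/(0.85 × 3 × 47) = 1.747 in.
Since a = 1.747 ≤ h_f = 3.4 in, the stress block lies entirely in the flange; analyse as a rectangular beam of width b_f.
M_n = T(d − a/2) = 209.4 × (30.3 − 0.8735) = 6161.9 kip·in.
M_n = 6161.9/12 = 513.49 kip·ft.

M_n ≈ 513 kip·ft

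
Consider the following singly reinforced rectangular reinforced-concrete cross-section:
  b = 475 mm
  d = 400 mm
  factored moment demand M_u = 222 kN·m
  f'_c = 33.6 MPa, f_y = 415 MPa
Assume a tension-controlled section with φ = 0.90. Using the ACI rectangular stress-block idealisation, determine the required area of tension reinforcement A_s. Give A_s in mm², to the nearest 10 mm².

M_n = M_u/φ = 222/0.90 = 246.667 kN·m.
With M_n = 0.85 f'_c a b (d − a/2), solve the quadratic for a:
a = d − √(d² − 2M_n/(0.85 f'_c b)) = 400 − √(400² − 2 × 246.667×10⁶/(0.85 × 33.6 × 475)) = 48.38 mm.
A_s = 0.85 f'_c a b / f_y = 0.85 × 33.6 × 48.38 × 475 / 415 = 1581.5 mm².

A_s ≈ 1580 mm²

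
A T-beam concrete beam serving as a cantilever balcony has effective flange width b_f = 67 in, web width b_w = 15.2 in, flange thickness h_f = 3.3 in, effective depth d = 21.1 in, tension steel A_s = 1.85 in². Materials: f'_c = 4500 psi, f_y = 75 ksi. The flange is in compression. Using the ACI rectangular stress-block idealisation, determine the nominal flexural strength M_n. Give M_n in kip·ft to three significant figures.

Tension: T = A_s f_y = 1.85 × 75 = 138.75 kips.
Try a within the flange: a = T/(0.85 f'_c b_f) = 138.75/(0.85 × 4.5 × 67) = 0.541 in.
Since a = 0.541 ≤ h_f = 3.3 in, the stress block lies entirely in the flange; analyse as a rectangular beam of width b_f.
M_n = T(d − a/2) = 138.75 × (21.1 − 0.2705) = 2890.1 kip·in.
M_n = 2890.1/12 = 240.84 kip·ft.

M_n ≈ 241 kip·ft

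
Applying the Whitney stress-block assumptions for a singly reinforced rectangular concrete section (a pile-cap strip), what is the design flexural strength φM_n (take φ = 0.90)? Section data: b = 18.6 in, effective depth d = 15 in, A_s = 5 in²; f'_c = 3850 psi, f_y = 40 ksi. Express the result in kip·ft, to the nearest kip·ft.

φM_n ≈ 200 kip·ft

T = A_s f_y = 5 × 40 = 200 kips.
a = T/(0.85 f'_c b) = 200/(0.85 × 3.85 × 18.6) = 3.286 in.
M_n = T(d − a/2) = 200 × (15 − 1.643) = 2671.4 kip·in = 2671.4/12 = 222.62 kip·ft.
φM_n = 0.90 × 222.62 = 200.36 kip·ft.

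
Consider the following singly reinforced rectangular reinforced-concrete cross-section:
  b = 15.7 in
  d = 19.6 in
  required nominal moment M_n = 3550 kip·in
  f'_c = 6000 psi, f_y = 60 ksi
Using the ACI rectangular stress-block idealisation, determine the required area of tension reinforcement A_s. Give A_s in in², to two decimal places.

From M_n = 0.85 f'_c a b (d − a/2):
a = d − √(d² − 2M_n/(0.85 f'_c b)) = 19.6 − √(19.6² − 2 × 3550/(0.85 × 6 × 15.7)) = 2.410 in.
A_s = 0.85 f'_c a b / f_y = 0.85 × 6 × 2.410 × 15.7 / 60 = 3.216 in².

A_s ≈ 3.22 in²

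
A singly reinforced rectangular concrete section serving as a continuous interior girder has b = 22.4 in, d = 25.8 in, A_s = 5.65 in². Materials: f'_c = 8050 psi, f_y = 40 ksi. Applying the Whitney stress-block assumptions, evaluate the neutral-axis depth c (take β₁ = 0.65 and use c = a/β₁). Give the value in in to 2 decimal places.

T = A_s f_y = 5.65 × 40 = 226 kips.
a = T/(0.85 f'_c b) = 226/(0.85 × 8.05 × 22.4) = 1.4745 in.
With β₁ = 0.65, c = a/β₁ = 1.4745/0.65 = 2.27 in.

c ≈ 2.27 in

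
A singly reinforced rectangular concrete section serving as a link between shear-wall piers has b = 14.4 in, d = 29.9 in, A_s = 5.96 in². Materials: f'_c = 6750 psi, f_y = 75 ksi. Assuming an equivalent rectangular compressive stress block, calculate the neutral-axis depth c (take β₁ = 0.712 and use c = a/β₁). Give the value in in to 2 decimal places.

T = A_s f_y = 5.96 × 75 = 447 kips.
a = T/(0.85 f'_c b) = 447/(0.85 × 6.75 × 14.4) = 5.4103 in.
With β₁ = 0.712, c = a/β₁ = 5.4103/0.712 = 7.60 in.

c ≈ 7.60 in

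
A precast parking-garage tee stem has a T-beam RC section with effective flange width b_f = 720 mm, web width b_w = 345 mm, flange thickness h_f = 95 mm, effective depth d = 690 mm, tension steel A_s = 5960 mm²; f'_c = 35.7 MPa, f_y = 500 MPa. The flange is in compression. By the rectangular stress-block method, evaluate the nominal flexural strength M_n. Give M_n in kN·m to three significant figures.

Tension: T = A_s f_y = 5960 × 500 = 2980000 N.
Try a within the flange: a = T/(0.85 f'_c b_f) = 2980000/(0.85 × 35.7 × 720) = 136.39 mm.
a = 136.39 > h_f = 95 mm: the block extends into the web. Split into flange-overhang and web parts.
C_f = 0.85 f'_c (b_f − b_w) h_f = 0.85 × 35.7 × (720 − 345) × 95 = 1081041 N.
Remaining web compression depth: a_w = (T − C_f)/(0.85 f'_c b_w) = (2980000 − 1081041)/(0.85 × 35.7 × 345) = 181.39 mm.
M_n = C_f(d − h_f/2) + (T − C_f)(d − a_w/2) = 1081041 × (690 − 47.5) + 1898959 × (690 − 90.695) = 694.57 + 1138.06 = 1832.63 × 10⁶ N·mm.
M_n = 1832.63 kN·m.

M_n ≈ 1830 kN·m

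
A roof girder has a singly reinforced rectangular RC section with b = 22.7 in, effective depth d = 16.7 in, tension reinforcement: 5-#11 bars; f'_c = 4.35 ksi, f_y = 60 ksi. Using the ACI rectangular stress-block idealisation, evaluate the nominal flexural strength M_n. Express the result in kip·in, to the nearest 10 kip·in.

M_n ≈ 6510 kip·in

A_s = 5 × 1.56 = 7.8 in².
T = A_s f_y = 7.8 × 60 = 468 kips.
a = T/(0.85 f'_c b) = 468/(0.85 × 4.35 × 22.7) = 5.576 in.
M_n = T(d − a/2) = 468 × (16.7 − 2.788) = 6510.8 kip·in.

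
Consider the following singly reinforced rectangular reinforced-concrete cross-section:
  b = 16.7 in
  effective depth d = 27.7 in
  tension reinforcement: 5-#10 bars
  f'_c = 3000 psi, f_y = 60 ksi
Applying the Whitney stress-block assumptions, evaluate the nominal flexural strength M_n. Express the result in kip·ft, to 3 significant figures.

M_n ≈ 737 kip·ft

A_s = 5 × 1.27 = 6.35 in².
T = A_s f_y = 6.35 × 60 = 381 kips.
a = T/(0.85 f'_c b) = 381/(0.85 × 3 × 16.7) = 8.947 in.
M_n = T(d − a/2) = 381 × (27.7 − 4.4735) = 8849.3 kip·in = 8849.3/12 = 737.44 kip·ft.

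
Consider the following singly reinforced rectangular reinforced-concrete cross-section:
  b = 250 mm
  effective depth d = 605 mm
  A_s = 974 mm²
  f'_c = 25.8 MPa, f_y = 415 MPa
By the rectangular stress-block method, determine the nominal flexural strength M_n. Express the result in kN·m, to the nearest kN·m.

T = A_s f_y = 974 × 415 = 404210 N = 404.21 kN.
From C = T: a = T/(0.85 f'_c b) = 404210/(0.85 × 25.8 × 250) = 73.73 mm.
M_n = T(d − a/2) = 404.21 kN × (605 − 36.865) mm = 229.65 kN·m.

M_n ≈ 230 kN·m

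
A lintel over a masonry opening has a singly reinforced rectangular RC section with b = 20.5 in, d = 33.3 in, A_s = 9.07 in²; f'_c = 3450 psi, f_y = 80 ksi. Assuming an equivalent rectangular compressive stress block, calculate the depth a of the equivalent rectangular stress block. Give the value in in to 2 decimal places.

a ≈ 12.07 in

T = A_s f_y = 9.07 × 80 = 725.6 kips.
a = T/(0.85 f'_c b) = 725.6/(0.85 × 3.45 × 20.5) = 12.07 in.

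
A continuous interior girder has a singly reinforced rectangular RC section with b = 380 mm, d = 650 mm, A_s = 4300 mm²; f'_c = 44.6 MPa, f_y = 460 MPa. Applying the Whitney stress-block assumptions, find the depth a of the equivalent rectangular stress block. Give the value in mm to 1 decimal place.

T = A_s f_y = 4300 × 460 = 1978000 N = 1978 kN.
Setting C = 0.85 f'_c a b equal to T: a = 1978000/(0.85 × 44.6 × 380) = 137.3 mm.

a ≈ 137.3 mm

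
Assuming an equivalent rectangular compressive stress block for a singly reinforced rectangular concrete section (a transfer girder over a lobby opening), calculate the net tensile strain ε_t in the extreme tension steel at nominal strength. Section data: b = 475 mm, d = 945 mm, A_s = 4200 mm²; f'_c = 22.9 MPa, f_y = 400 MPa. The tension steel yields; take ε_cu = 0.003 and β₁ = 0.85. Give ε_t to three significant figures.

a = A_s f_y/(0.85 f'_c b) = 181.70 mm.
β₁ = 0.85, so c = a/β₁ = 181.70/0.85 = 213.76 mm.
From the linear strain diagram with ε_cu = 0.003: ε_t = 0.003 (d − c)/c = 0.003 × (945 − 213.76)/213.76 = 0.0103.
Since ε_t ≥ 0.005, the section is tension-controlled.

ε_t ≈ 0.0103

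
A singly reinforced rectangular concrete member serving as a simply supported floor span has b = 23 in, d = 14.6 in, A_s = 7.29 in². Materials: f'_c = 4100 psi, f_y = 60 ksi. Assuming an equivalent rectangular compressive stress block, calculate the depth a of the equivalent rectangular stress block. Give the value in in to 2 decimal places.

a ≈ 5.46 in

T = A_s f_y = 7.29 × 60 = 437.4 kips.
a = T/(0.85 f'_c b) = 437.4/(0.85 × 4.1 × 23) = 5.46 in.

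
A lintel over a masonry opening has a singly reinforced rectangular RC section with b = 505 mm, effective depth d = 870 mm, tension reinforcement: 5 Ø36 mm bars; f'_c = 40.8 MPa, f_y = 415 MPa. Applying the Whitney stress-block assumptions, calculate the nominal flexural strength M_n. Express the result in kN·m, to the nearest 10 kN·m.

A_s = 5 × 1018 = 5090 mm².
T = A_s f_y = 5090 × 415 = 2112350 N = 2112.35 kN.
From C = T: a = T/(0.85 f'_c b) = 2112350/(0.85 × 40.8 × 505) = 120.61 mm.
M_n = T(d − a/2) = 2112.35 kN × (870 − 60.305) mm = 1710.36 kN·m.

M_n ≈ 1710 kN·m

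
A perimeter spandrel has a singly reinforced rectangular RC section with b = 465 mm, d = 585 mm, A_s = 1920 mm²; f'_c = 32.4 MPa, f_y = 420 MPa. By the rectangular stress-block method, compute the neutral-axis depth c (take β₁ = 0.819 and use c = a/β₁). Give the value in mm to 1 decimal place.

T = A_s f_y = 1920 × 420 = 806400 N = 806.4 kN.
Setting C = 0.85 f'_c a b equal to T: a = 806400/(0.85 × 32.4 × 465) = 62.970 mm.
With β₁ = 0.819, c = a/β₁ = 62.970/0.819 = 76.9 mm.

c ≈ 76.9 mm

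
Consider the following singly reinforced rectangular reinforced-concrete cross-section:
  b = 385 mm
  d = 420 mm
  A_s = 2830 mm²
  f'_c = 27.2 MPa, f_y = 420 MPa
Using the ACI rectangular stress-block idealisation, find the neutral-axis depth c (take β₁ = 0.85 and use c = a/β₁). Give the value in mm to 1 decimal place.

c ≈ 157.1 mm

T = A_s f_y = 2830 × 420 = 1188600 N = 1188.6 kN.
Setting C = 0.85 f'_c a b equal to T: a = 1188600/(0.85 × 27.2 × 385) = 133.533 mm.
With β₁ = 0.85, c = a/β₁ = 133.533/0.85 = 157.1 mm.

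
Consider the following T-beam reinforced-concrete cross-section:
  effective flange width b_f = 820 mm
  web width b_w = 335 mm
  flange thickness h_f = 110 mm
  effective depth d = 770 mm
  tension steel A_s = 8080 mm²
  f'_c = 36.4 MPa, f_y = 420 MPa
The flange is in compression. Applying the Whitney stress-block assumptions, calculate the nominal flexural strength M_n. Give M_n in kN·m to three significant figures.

Tension: T = A_s f_y = 8080 × 420 = 3393600 N.
Try a within the flange: a = T/(0.85 f'_c b_f) = 3393600/(0.85 × 36.4 × 820) = 133.76 mm.
a = 133.76 > h_f = 110 mm: the block extends into the web. Split into flange-overhang and web parts.
C_f = 0.85 f'_c (b_f − b_w) h_f = 0.85 × 36.4 × (820 − 335) × 110 = 1650649 N.
Remaining web compression depth: a_w = (T − C_f)/(0.85 f'_c b_w) = (3393600 − 1650649)/(0.85 × 36.4 × 335) = 168.16 mm.
M_n = C_f(d − h_f/2) + (T − C_f)(d − a_w/2) = 1650649 × (770 − 55) + 1742951 × (770 − 84.08) = 1180.21 + 1195.52 = 2375.73 × 10⁶ N·mm.
M_n = 2375.73 kN·m.

M_n ≈ 2380 kN·m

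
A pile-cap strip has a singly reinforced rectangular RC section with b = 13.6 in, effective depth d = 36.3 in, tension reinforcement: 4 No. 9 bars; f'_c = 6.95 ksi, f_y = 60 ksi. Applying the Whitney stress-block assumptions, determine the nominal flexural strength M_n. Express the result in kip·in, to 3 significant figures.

M_n ≈ 8350 kip·in

A_s = 4 × 1 = 4 in².
T = A_s f_y = 4 × 60 = 240 kips.
a = T/(0.85 f'_c b) = 240/(0.85 × 6.95 × 13.6) = 2.987 in.
M_n = T(d − a/2) = 240 × (36.3 − 1.4935) = 8353.6 kip·in.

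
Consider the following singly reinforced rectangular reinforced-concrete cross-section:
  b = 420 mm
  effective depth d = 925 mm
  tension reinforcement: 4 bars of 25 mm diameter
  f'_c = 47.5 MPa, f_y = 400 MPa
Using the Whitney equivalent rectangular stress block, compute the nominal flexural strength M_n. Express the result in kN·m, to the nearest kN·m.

M_n ≈ 708 kN·m

A_s = 4 × 491 = 1964 mm².
T = A_s f_y = 1964 × 400 = 785600 N = 785.6 kN.
From C = T: a = T/(0.85 f'_c b) = 785600/(0.85 × 47.5 × 420) = 46.33 mm.
M_n = T(d − a/2) = 785.6 kN × (925 − 23.165) mm = 708.48 kN·m.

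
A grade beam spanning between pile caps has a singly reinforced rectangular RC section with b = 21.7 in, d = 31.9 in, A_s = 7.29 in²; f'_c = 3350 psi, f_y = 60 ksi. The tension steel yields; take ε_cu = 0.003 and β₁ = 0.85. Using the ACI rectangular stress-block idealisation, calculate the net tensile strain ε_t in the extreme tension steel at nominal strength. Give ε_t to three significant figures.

a = A_s f_y/(0.85 f'_c b) = 7.079 in.
β₁ = 0.85, so c = a/β₁ = 7.079/0.85 = 8.328 in.
From the linear strain diagram with ε_cu = 0.003: ε_t = 0.003 (d − c)/c = 0.003 × (31.9 − 8.328)/8.328 = 0.00849.
Since ε_t ≥ 0.005, the section is tension-controlled.

ε_t ≈ 0.00849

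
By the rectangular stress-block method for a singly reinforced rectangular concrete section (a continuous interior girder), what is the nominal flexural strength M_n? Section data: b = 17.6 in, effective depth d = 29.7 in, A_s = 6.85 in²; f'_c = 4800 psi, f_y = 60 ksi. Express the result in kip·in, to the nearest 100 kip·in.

M_n ≈ 11000 kip·in

T = A_s f_y = 6.85 × 60 = 411 kips.
a = T/(0.85 f'_c b) = 411/(0.85 × 4.8 × 17.6) = 5.724 in.
M_n = T(d − a/2) = 411 × (29.7 − 2.862) = 11030.4 kip·in.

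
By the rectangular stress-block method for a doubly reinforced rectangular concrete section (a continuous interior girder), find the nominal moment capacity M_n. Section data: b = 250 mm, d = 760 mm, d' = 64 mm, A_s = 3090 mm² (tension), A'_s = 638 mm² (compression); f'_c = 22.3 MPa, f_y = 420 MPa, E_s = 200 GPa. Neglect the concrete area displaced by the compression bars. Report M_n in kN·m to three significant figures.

M_n ≈ 857 kN·m

Assume both tension and compression steel yield.
Net tension couple steel: A_s − A'_s = 2452 mm².
a = (A_s − A'_s) f_y / (0.85 f'_c b) = 1029840/(0.85 × 22.3 × 250) = 217.32 mm.
c = a/β₁ = 217.32/0.85 = 255.67 mm; ε'_s = 0.003(c − d')/c = 0.0022 ≥ f_y/E_s = 0.0021, so compression steel does yield.
M_n = (A_s − A'_s) f_y (d − a/2) + A'_s f_y (d − d') = [1029840 × (760 − 108.66) + 267960 × (760 − 64)] × 10⁻⁶ = 670.78 + 186.50 = 857.28 kN·m.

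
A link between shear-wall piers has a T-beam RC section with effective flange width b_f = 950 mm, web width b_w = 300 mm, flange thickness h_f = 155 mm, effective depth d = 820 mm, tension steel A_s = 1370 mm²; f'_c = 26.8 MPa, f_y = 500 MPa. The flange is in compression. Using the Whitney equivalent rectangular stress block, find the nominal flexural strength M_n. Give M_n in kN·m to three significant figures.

Tension: T = A_s f_y = 1370 × 500 = 685000 N.
Try a within the flange: a = T/(0.85 f'_c b_f) = 685000/(0.85 × 26.8 × 950) = 31.65 mm.
Since a = 31.65 ≤ h_f = 155 mm, the stress block lies entirely in the flange; analyse as a rectangular beam of width b_f.
M_n = T(d − a/2) = 685000 × (820 − 15.825) = 550.86 × 10⁶ N·mm.
M_n = 550.86 kN·m.

M_n ≈ 551 kN·m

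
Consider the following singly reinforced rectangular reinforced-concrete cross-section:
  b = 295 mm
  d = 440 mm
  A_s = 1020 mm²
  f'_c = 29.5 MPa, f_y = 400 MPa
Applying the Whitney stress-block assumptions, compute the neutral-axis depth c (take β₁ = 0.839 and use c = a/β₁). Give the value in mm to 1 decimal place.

c ≈ 65.7 mm

T = A_s f_y = 1020 × 400 = 408000 N = 408 kN.
Setting C = 0.85 f'_c a b equal to T: a = 408000/(0.85 × 29.5 × 295) = 55.157 mm.
With β₁ = 0.839, c = a/β₁ = 55.157/0.839 = 65.7 mm.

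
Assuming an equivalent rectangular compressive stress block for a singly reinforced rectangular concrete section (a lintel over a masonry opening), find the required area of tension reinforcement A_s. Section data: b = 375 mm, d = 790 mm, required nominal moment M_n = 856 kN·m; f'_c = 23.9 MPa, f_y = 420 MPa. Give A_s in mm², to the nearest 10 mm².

A_s ≈ 2870 mm²

With M_n = 0.85 f'_c a b (d − a/2), solve the quadratic for a:
a = d − √(d² − 2M_n/(0.85 f'_c b)) = 790 − √(790² − 2 × 856×10⁶/(0.85 × 23.9 × 375)) = 158.04 mm.
A_s = 0.85 f'_c a b / f_y = 0.85 × 23.9 × 158.04 × 375 / 420 = 2866.6 mm².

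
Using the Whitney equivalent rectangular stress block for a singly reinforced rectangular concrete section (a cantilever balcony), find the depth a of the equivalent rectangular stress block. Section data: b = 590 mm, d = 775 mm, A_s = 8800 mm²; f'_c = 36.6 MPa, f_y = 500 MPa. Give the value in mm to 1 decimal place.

T = A_s f_y = 8800 × 500 = 4400000 N = 4400 kN.
Setting C = 0.85 f'_c a b equal to T: a = 4400000/(0.85 × 36.6 × 590) = 239.7 mm.

a ≈ 239.7 mm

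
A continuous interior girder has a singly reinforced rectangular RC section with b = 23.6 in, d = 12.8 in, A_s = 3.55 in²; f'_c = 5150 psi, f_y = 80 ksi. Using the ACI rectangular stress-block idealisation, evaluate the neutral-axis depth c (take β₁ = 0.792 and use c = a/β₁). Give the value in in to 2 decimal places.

T = A_s f_y = 3.55 × 80 = 284 kips.
a = T/(0.85 f'_c b) = 284/(0.85 × 5.15 × 23.6) = 2.7490 in.
With β₁ = 0.792, c = a/β₁ = 2.7490/0.792 = 3.47 in.

c ≈ 3.47 in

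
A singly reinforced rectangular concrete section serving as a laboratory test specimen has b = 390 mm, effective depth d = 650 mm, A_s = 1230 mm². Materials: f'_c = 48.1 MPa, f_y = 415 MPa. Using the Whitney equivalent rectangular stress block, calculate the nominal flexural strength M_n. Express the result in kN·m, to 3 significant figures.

M_n ≈ 324 kN·m

T = A_s f_y = 1230 × 415 = 510450 N = 510.45 kN.
From C = T: a = T/(0.85 f'_c b) = 510450/(0.85 × 48.1 × 390) = 32.01 mm.
M_n = T(d − a/2) = 510.45 kN × (650 − 16.005) mm = 323.62 kN·m.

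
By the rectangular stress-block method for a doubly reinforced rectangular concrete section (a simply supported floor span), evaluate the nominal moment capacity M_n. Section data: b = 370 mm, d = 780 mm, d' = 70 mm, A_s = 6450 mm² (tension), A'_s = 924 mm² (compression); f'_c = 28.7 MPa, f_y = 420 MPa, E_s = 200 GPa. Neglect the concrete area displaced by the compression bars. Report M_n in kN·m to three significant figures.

Assume both tension and compression steel yield.
Net tension couple steel: A_s − A'_s = 5526 mm².
a = (A_s − A'_s) f_y / (0.85 f'_c b) = 2320920/(0.85 × 28.7 × 370) = 257.13 mm.
c = a/β₁ = 257.13/0.845 = 304.30 mm; ε'_s = 0.003(c − d')/c = 0.0023 ≥ f_y/E_s = 0.0021, so compression steel does yield.
M_n = (A_s − A'_s) f_y (d − a/2) + A'_s f_y (d − d') = [2320920 × (780 − 128.565) + 388080 × (780 − 70)] × 10⁻⁶ = 1511.93 + 275.54 = 1787.47 kN·m.

M_n ≈ 1790 kN·m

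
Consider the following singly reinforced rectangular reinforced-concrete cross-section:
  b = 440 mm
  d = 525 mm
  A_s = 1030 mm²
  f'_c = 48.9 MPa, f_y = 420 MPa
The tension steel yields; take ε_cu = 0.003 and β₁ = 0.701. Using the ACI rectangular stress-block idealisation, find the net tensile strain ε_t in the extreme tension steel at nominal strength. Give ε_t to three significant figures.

ε_t ≈ 0.0437

a = A_s f_y/(0.85 f'_c b) = 23.65 mm.
β₁ = 0.701, so c = a/β₁ = 23.65/0.701 = 33.74 mm.
From the linear strain diagram with ε_cu = 0.003: ε_t = 0.003 (d − c)/c = 0.003 × (525 − 33.74)/33.74 = 0.0437.
Since ε_t ≥ 0.005, the section is tension-controlled.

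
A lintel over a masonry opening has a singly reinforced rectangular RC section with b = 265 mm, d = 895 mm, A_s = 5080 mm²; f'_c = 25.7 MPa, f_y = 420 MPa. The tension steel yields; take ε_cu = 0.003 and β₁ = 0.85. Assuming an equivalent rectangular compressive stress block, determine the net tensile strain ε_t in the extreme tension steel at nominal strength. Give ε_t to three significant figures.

a = A_s f_y/(0.85 f'_c b) = 368.57 mm.
β₁ = 0.85, so c = a/β₁ = 368.57/0.85 = 433.61 mm.
From the linear strain diagram with ε_cu = 0.003: ε_t = 0.003 (d − c)/c = 0.003 × (895 − 433.61)/433.61 = 0.00319.
ε_t < 0.004 — the section is over-reinforced for flexure under ACI limits.

ε_t ≈ 0.00319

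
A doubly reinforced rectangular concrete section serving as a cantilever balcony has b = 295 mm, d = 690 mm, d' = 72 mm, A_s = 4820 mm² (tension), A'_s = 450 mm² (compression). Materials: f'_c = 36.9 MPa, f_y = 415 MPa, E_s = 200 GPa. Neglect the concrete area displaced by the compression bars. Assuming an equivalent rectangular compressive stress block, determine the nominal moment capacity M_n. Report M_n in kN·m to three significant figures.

M_n ≈ 1190 kN·m

Assume both tension and compression steel yield.
Net tension couple steel: A_s − A'_s = 4370 mm².
a = (A_s − A'_s) f_y / (0.85 f'_c b) = 1813550/(0.85 × 36.9 × 295) = 196.00 mm.
c = a/β₁ = 196.00/0.786 = 249.36 mm; ε'_s = 0.003(c − d')/c = 0.0021 ≥ f_y/E_s = 0.0021, so compression steel does yield.
M_n = (A_s − A'_s) f_y (d − a/2) + A'_s f_y (d − d') = [1813550 × (690 − 98) + 186750 × (690 − 72)] × 10⁻⁶ = 1073.62 + 115.41 = 1189.03 kN·m.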